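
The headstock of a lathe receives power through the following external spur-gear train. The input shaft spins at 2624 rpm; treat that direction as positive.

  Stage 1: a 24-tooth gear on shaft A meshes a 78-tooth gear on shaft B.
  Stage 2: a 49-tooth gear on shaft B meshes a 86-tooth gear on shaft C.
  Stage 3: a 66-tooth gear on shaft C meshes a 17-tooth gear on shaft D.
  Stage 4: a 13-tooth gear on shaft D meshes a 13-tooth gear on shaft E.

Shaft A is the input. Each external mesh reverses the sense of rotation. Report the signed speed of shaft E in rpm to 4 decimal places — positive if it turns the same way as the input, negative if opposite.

+1785.9657 rpm (same as input, |ω| = 1785.9657 rpm)

Stage 1 [24T→78T]: ω = 2624.0000×24/78 = 807.3846 rpm, dir flips to −; running = −807.3846
Stage 2 [49T→86T]: ω = 807.3846×49/86 = 460.0215 rpm, dir flips to +; running = +460.0215
Stage 3 [66T→17T]: ω = 460.0215×66/17 = 1785.9657 rpm, dir flips to −; running = −1785.9657
Stage 4 [13T→13T]: ω = 1785.9657×13/13 = 1785.9657 rpm, dir flips to +; running = +1785.9657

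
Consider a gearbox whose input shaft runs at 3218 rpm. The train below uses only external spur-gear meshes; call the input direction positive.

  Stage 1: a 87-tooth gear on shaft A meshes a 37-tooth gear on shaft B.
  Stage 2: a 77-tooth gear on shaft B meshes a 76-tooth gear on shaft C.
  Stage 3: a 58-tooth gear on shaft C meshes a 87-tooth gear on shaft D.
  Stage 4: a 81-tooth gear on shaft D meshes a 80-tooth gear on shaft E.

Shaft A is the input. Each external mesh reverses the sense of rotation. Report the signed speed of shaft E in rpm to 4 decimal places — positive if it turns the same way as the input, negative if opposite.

+5174.6916 rpm (same as input, |ω| = 5174.6916 rpm)

Stage 1 [87T→37T]: ω = 3218.0000×87/37 = 7566.6486 rpm, dir flips to −; running = −7566.6486
Stage 2 [77T→76T]: ω = 7566.6486×77/76 = 7666.2098 rpm, dir flips to +; running = +7666.2098
Stage 3 [58T→87T]: ω = 7666.2098×58/87 = 5110.8065 rpm, dir flips to −; running = −5110.8065
Stage 4 [81T→80T]: ω = 5110.8065×81/80 = 5174.6916 rpm, dir flips to +; running = +5174.6916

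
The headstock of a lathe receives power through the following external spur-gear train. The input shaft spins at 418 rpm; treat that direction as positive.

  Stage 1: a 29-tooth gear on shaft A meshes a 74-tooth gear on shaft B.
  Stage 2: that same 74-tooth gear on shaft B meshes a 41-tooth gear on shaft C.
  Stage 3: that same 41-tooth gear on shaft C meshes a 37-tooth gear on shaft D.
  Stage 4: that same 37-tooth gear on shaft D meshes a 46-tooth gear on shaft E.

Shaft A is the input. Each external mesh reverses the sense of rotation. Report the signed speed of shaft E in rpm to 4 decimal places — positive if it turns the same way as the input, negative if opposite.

Stage 1 [29T→74T]: ω = 418.0000×29/74 = 163.8108 rpm, dir flips to −; running = −163.8108
Stage 2 [74T→41T]: ω = 163.8108×74/41 = 295.6585 rpm, dir flips to +; running = +295.6585
Stage 3 [41T→37T]: ω = 295.6585×41/37 = 327.6216 rpm, dir flips to −; running = −327.6216
Stage 4 [37T→46T]: ω = 327.6216×37/46 = 263.5217 rpm, dir flips to +; running = +263.5217

+263.5217 rpm (same as input, |ω| = 263.5217 rpm)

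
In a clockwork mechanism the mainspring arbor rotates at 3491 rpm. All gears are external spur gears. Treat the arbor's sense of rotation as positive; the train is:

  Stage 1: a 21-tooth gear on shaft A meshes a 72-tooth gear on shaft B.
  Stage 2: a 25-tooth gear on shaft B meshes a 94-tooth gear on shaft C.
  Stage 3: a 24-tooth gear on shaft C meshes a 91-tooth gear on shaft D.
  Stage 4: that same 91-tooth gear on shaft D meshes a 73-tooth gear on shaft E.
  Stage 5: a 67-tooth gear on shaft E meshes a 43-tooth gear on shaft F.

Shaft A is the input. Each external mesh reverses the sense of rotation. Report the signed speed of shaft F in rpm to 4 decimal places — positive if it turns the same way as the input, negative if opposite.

Stage 1 [21T→72T]: ω = 3491.0000×21/72 = 1018.2083 rpm, dir flips to −; running = −1018.2083
Stage 2 [25T→94T]: ω = 1018.2083×25/94 = 270.8001 rpm, dir flips to +; running = +270.8001
Stage 3 [24T→91T]: ω = 270.8001×24/91 = 71.4198 rpm, dir flips to −; running = −71.4198
Stage 4 [91T→73T]: ω = 71.4198×91/73 = 89.0302 rpm, dir flips to +; running = +89.0302
Stage 5 [67T→43T]: ω = 89.0302×67/43 = 138.7214 rpm, dir flips to −; running = −138.7214

-138.7214 rpm (opposite to input, |ω| = 138.7214 rpm)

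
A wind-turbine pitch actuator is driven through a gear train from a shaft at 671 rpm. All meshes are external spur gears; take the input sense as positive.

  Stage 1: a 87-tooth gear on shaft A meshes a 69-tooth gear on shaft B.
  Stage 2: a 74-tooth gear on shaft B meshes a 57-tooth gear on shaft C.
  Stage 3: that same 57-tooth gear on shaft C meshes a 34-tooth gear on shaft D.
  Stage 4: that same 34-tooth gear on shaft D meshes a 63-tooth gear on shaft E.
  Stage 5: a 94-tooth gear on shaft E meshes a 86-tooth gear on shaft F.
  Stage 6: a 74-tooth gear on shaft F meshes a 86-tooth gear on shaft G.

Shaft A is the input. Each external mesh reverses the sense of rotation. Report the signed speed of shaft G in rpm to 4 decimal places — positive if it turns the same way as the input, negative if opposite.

Stage 1 [87T→69T]: ω = 671.0000×87/69 = 846.0435 rpm, dir flips to −; running = −846.0435
Stage 2 [74T→57T]: ω = 846.0435×74/57 = 1098.3722 rpm, dir flips to +; running = +1098.3722
Stage 3 [57T→34T]: ω = 1098.3722×57/34 = 1841.3887 rpm, dir flips to −; running = −1841.3887
Stage 4 [34T→63T]: ω = 1841.3887×34/63 = 993.7654 rpm, dir flips to +; running = +993.7654
Stage 5 [94T→86T]: ω = 993.7654×94/86 = 1086.2086 rpm, dir flips to −; running = −1086.2086
Stage 6 [74T→86T]: ω = 1086.2086×74/86 = 934.6446 rpm, dir flips to +; running = +934.6446

+934.6446 rpm (same as input, |ω| = 934.6446 rpm)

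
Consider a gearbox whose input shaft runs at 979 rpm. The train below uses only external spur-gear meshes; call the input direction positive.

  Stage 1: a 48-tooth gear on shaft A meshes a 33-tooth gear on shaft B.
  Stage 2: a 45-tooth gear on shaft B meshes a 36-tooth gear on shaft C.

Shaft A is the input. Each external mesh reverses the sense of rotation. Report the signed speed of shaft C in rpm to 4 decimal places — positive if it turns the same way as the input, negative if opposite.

+1780.0000 rpm (same as input, |ω| = 1780.0000 rpm)

Stage 1 [48T→33T]: ω = 979.0000×48/33 = 1424.0000 rpm, dir flips to −; running = −1424.0000
Stage 2 [45T→36T]: ω = 1424.0000×45/36 = 1780.0000 rpm, dir flips to +; running = +1780.0000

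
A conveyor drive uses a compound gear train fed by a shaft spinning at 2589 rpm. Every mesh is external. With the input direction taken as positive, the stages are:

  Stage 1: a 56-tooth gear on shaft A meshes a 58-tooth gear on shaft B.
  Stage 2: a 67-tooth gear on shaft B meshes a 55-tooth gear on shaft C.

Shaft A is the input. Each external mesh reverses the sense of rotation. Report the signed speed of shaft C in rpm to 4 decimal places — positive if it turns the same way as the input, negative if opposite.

Stage 1 [56T→58T]: ω = 2589.0000×56/58 = 2499.7241 rpm, dir flips to −; running = −2499.7241
Stage 2 [67T→55T]: ω = 2499.7241×67/55 = 3045.1185 rpm, dir flips to +; running = +3045.1185

+3045.1185 rpm (same as input, |ω| = 3045.1185 rpm)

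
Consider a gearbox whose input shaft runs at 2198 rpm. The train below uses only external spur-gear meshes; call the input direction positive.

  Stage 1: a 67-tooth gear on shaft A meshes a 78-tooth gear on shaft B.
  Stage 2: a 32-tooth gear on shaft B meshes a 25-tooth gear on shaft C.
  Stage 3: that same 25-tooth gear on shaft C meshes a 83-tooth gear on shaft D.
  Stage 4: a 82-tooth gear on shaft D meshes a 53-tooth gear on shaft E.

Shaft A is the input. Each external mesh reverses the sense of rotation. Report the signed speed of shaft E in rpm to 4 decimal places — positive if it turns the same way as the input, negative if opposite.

Stage 1 [67T→78T]: ω = 2198.0000×67/78 = 1888.0256 rpm, dir flips to −; running = −1888.0256
Stage 2 [32T→25T]: ω = 1888.0256×32/25 = 2416.6728 rpm, dir flips to +; running = +2416.6728
Stage 3 [25T→83T]: ω = 2416.6728×25/83 = 727.9135 rpm, dir flips to −; running = −727.9135
Stage 4 [82T→53T]: ω = 727.9135×82/53 = 1126.2058 rpm, dir flips to +; running = +1126.2058

+1126.2058 rpm (same as input, |ω| = 1126.2058 rpm)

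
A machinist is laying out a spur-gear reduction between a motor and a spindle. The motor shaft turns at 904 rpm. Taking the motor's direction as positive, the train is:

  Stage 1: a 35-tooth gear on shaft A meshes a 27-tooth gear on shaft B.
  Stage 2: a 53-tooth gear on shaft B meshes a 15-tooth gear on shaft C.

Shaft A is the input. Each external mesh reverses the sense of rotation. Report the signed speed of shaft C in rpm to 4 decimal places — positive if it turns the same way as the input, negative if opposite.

+4140.5432 rpm (same as input, |ω| = 4140.5432 rpm)

Stage 1 [35T→27T]: ω = 904.0000×35/27 = 1171.8519 rpm, dir flips to −; running = −1171.8519
Stage 2 [53T→15T]: ω = 1171.8519×53/15 = 4140.5432 rpm, dir flips to +; running = +4140.5432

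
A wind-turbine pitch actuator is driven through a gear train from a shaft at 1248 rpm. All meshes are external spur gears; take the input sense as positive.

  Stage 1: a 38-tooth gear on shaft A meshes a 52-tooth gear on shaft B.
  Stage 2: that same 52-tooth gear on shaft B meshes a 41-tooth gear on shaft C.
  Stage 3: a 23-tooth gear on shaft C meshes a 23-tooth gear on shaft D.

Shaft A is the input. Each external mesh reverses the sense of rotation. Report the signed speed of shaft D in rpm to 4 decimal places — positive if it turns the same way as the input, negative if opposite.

-1156.6829 rpm (opposite to input, |ω| = 1156.6829 rpm)

Stage 1 [38T→52T]: ω = 1248.0000×38/52 = 912.0000 rpm, dir flips to −; running = −912.0000
Stage 2 [52T→41T]: ω = 912.0000×52/41 = 1156.6829 rpm, dir flips to +; running = +1156.6829
Stage 3 [23T→23T]: ω = 1156.6829×23/23 = 1156.6829 rpm, dir flips to −; running = −1156.6829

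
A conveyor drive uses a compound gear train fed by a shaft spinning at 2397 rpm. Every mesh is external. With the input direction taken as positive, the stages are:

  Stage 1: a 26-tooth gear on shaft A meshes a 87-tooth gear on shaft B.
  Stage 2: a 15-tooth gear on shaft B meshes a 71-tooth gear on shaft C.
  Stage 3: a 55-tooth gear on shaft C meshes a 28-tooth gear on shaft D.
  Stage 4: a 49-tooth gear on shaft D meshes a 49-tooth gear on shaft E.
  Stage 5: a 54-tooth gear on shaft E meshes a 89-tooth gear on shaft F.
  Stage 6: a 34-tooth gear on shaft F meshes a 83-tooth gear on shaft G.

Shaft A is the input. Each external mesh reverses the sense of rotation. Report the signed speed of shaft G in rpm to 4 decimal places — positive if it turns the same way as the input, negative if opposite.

+73.8864 rpm (same as input, |ω| = 73.8864 rpm)

Stage 1 [26T→87T]: ω = 2397.0000×26/87 = 716.3448 rpm, dir flips to −; running = −716.3448
Stage 2 [15T→71T]: ω = 716.3448×15/71 = 151.3405 rpm, dir flips to +; running = +151.3405
Stage 3 [55T→28T]: ω = 151.3405×55/28 = 297.2759 rpm, dir flips to −; running = −297.2759
Stage 4 [49T→49T]: ω = 297.2759×49/49 = 297.2759 rpm, dir flips to +; running = +297.2759
Stage 5 [54T→89T]: ω = 297.2759×54/89 = 180.3696 rpm, dir flips to −; running = −180.3696
Stage 6 [34T→83T]: ω = 180.3696×34/83 = 73.8864 rpm, dir flips to +; running = +73.8864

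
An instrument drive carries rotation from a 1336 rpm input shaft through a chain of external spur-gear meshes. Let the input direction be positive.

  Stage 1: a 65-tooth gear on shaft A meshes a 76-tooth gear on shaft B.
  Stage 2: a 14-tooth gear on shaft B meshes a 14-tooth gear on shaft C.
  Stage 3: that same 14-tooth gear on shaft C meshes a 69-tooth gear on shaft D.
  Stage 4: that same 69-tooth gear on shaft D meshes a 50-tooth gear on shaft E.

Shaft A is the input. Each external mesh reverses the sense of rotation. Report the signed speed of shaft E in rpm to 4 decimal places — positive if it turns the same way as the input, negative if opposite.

+319.9368 rpm (same as input, |ω| = 319.9368 rpm)

Stage 1 [65T→76T]: ω = 1336.0000×65/76 = 1142.6316 rpm, dir flips to −; running = −1142.6316
Stage 2 [14T→14T]: ω = 1142.6316×14/14 = 1142.6316 rpm, dir flips to +; running = +1142.6316
Stage 3 [14T→69T]: ω = 1142.6316×14/69 = 231.8383 rpm, dir flips to −; running = −231.8383
Stage 4 [69T→50T]: ω = 231.8383×69/50 = 319.9368 rpm, dir flips to +; running = +319.9368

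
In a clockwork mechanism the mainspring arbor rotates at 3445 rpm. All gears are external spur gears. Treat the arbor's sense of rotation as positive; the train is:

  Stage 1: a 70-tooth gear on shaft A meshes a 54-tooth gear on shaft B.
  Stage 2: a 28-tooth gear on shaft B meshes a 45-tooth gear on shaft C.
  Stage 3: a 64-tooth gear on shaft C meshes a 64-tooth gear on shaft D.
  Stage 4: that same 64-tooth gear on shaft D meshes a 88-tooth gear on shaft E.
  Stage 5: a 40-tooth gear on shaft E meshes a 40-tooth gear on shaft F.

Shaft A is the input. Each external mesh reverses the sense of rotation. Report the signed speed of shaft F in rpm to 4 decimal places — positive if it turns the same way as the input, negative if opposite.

-2020.8605 rpm (opposite to input, |ω| = 2020.8605 rpm)

Stage 1 [70T→54T]: ω = 3445.0000×70/54 = 4465.7407 rpm, dir flips to −; running = −4465.7407
Stage 2 [28T→45T]: ω = 4465.7407×28/45 = 2778.6831 rpm, dir flips to +; running = +2778.6831
Stage 3 [64T→64T]: ω = 2778.6831×64/64 = 2778.6831 rpm, dir flips to −; running = −2778.6831
Stage 4 [64T→88T]: ω = 2778.6831×64/88 = 2020.8605 rpm, dir flips to +; running = +2020.8605
Stage 5 [40T→40T]: ω = 2020.8605×40/40 = 2020.8605 rpm, dir flips to −; running = −2020.8605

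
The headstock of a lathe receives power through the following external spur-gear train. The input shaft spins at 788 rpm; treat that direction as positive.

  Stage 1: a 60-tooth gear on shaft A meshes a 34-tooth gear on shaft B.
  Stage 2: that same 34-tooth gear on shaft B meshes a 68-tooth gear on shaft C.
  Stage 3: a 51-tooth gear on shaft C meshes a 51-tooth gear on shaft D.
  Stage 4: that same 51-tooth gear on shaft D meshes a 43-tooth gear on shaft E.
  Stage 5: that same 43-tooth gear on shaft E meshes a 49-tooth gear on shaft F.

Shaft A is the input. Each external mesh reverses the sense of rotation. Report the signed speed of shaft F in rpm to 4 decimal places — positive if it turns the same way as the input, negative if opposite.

-723.6735 rpm (opposite to input, |ω| = 723.6735 rpm)

Stage 1 [60T→34T]: ω = 788.0000×60/34 = 1390.5882 rpm, dir flips to −; running = −1390.5882
Stage 2 [34T→68T]: ω = 1390.5882×34/68 = 695.2941 rpm, dir flips to +; running = +695.2941
Stage 3 [51T→51T]: ω = 695.2941×51/51 = 695.2941 rpm, dir flips to −; running = −695.2941
Stage 4 [51T→43T]: ω = 695.2941×51/43 = 824.6512 rpm, dir flips to +; running = +824.6512
Stage 5 [43T→49T]: ω = 824.6512×43/49 = 723.6735 rpm, dir flips to −; running = −723.6735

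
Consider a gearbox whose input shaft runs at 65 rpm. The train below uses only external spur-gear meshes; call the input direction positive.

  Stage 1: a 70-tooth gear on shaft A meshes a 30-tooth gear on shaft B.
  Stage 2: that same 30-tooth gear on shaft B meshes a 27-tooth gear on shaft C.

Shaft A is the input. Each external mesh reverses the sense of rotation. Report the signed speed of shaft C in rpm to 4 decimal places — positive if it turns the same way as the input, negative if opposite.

Stage 1 [70T→30T]: ω = 65.0000×70/30 = 151.6667 rpm, dir flips to −; running = −151.6667
Stage 2 [30T→27T]: ω = 151.6667×30/27 = 168.5185 rpm, dir flips to +; running = +168.5185

+168.5185 rpm (same as input, |ω| = 168.5185 rpm)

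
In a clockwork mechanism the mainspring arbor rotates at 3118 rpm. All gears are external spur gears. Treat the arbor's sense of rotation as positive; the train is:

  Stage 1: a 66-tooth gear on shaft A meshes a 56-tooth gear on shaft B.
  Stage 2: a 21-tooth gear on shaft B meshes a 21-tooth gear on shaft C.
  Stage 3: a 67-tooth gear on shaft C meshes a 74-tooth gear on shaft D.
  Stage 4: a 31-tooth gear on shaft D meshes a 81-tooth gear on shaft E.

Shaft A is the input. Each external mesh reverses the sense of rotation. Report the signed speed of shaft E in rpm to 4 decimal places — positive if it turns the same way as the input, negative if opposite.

+1273.3617 rpm (same as input, |ω| = 1273.3617 rpm)

Stage 1 [66T→56T]: ω = 3118.0000×66/56 = 3674.7857 rpm, dir flips to −; running = −3674.7857
Stage 2 [21T→21T]: ω = 3674.7857×21/21 = 3674.7857 rpm, dir flips to +; running = +3674.7857
Stage 3 [67T→74T]: ω = 3674.7857×67/74 = 3327.1708 rpm, dir flips to −; running = −3327.1708
Stage 4 [31T→81T]: ω = 3327.1708×31/81 = 1273.3617 rpm, dir flips to +; running = +1273.3617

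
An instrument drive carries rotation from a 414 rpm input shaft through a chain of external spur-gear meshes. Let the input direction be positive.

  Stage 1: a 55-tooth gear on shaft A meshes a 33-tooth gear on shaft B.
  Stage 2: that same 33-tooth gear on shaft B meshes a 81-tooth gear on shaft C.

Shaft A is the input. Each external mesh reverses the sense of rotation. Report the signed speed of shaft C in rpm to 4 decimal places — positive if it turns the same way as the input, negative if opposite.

Stage 1 [55T→33T]: ω = 414.0000×55/33 = 690.0000 rpm, dir flips to −; running = −690.0000
Stage 2 [33T→81T]: ω = 690.0000×33/81 = 281.1111 rpm, dir flips to +; running = +281.1111

+281.1111 rpm (same as input, |ω| = 281.1111 rpm)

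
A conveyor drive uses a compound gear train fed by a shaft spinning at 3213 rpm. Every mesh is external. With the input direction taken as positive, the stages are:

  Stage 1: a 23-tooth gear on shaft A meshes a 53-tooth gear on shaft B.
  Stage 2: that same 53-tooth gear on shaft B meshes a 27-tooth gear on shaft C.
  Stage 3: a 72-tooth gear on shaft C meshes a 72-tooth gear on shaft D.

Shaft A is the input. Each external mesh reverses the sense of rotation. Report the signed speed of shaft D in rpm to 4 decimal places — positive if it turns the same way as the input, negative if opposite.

Stage 1 [23T→53T]: ω = 3213.0000×23/53 = 1394.3208 rpm, dir flips to −; running = −1394.3208
Stage 2 [53T→27T]: ω = 1394.3208×53/27 = 2737.0000 rpm, dir flips to +; running = +2737.0000
Stage 3 [72T→72T]: ω = 2737.0000×72/72 = 2737.0000 rpm, dir flips to −; running = −2737.0000

-2737.0000 rpm (opposite to input, |ω| = 2737.0000 rpm)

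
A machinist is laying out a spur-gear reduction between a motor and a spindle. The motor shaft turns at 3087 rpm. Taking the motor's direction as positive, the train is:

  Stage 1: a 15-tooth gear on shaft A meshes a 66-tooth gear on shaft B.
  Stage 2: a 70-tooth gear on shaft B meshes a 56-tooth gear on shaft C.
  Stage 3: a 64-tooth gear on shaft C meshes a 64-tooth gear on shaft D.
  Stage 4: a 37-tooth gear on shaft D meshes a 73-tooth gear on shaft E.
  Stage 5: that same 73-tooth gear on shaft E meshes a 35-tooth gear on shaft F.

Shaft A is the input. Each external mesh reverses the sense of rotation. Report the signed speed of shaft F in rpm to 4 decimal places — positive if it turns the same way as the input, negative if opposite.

-927.1023 rpm (opposite to input, |ω| = 927.1023 rpm)

Stage 1 [15T→66T]: ω = 3087.0000×15/66 = 701.5909 rpm, dir flips to −; running = −701.5909
Stage 2 [70T→56T]: ω = 701.5909×70/56 = 876.9886 rpm, dir flips to +; running = +876.9886
Stage 3 [64T→64T]: ω = 876.9886×64/64 = 876.9886 rpm, dir flips to −; running = −876.9886
Stage 4 [37T→73T]: ω = 876.9886×37/73 = 444.5011 rpm, dir flips to +; running = +444.5011
Stage 5 [73T→35T]: ω = 444.5011×73/35 = 927.1023 rpm, dir flips to −; running = −927.1023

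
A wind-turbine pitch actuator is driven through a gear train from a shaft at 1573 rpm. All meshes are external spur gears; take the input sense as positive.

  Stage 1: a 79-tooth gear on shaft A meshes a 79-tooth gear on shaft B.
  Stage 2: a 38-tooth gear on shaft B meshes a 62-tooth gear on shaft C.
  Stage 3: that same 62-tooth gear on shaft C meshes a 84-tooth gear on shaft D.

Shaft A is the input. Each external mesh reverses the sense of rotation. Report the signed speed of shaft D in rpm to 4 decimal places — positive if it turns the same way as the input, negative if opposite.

-711.5952 rpm (opposite to input, |ω| = 711.5952 rpm)

Stage 1 [79T→79T]: ω = 1573.0000×79/79 = 1573.0000 rpm, dir flips to −; running = −1573.0000
Stage 2 [38T→62T]: ω = 1573.0000×38/62 = 964.0968 rpm, dir flips to +; running = +964.0968
Stage 3 [62T→84T]: ω = 964.0968×62/84 = 711.5952 rpm, dir flips to −; running = −711.5952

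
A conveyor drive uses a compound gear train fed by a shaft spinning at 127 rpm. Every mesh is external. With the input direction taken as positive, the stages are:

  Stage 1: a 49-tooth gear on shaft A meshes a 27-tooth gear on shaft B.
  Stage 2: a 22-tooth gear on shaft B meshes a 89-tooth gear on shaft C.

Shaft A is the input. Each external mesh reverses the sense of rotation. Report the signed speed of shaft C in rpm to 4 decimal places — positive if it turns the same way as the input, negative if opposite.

+56.9730 rpm (same as input, |ω| = 56.9730 rpm)

Stage 1 [49T→27T]: ω = 127.0000×49/27 = 230.4815 rpm, dir flips to −; running = −230.4815
Stage 2 [22T→89T]: ω = 230.4815×22/89 = 56.9730 rpm, dir flips to +; running = +56.9730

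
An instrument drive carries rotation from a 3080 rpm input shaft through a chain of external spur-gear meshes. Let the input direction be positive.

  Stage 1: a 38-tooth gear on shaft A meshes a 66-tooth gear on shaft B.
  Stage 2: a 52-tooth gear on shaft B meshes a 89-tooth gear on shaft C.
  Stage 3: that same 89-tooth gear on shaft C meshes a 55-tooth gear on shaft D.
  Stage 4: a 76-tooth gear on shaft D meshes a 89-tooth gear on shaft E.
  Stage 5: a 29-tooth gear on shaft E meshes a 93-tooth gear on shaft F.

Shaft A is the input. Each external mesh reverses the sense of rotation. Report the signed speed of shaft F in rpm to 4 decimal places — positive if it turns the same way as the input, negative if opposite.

Stage 1 [38T→66T]: ω = 3080.0000×38/66 = 1773.3333 rpm, dir flips to −; running = −1773.3333
Stage 2 [52T→89T]: ω = 1773.3333×52/89 = 1036.1049 rpm, dir flips to +; running = +1036.1049
Stage 3 [89T→55T]: ω = 1036.1049×89/55 = 1676.6061 rpm, dir flips to −; running = −1676.6061
Stage 4 [76T→89T]: ω = 1676.6061×76/89 = 1431.7085 rpm, dir flips to +; running = +1431.7085
Stage 5 [29T→93T]: ω = 1431.7085×29/93 = 446.4468 rpm, dir flips to −; running = −446.4468

-446.4468 rpm (opposite to input, |ω| = 446.4468 rpm)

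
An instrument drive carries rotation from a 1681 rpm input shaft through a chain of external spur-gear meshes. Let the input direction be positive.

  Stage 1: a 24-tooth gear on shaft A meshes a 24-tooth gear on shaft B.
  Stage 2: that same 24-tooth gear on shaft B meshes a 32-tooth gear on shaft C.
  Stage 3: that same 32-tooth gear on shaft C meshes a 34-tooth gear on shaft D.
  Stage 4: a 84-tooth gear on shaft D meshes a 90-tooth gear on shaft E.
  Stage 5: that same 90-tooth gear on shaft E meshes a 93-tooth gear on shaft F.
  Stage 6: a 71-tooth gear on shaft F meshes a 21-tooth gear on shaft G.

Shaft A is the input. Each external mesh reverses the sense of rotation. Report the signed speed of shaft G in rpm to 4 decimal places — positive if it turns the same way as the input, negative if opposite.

+3623.5598 rpm (same as input, |ω| = 3623.5598 rpm)

Stage 1 [24T→24T]: ω = 1681.0000×24/24 = 1681.0000 rpm, dir flips to −; running = −1681.0000
Stage 2 [24T→32T]: ω = 1681.0000×24/32 = 1260.7500 rpm, dir flips to +; running = +1260.7500
Stage 3 [32T→34T]: ω = 1260.7500×32/34 = 1186.5882 rpm, dir flips to −; running = −1186.5882
Stage 4 [84T→90T]: ω = 1186.5882×84/90 = 1107.4824 rpm, dir flips to +; running = +1107.4824
Stage 5 [90T→93T]: ω = 1107.4824×90/93 = 1071.7571 rpm, dir flips to −; running = −1071.7571
Stage 6 [71T→21T]: ω = 1071.7571×71/21 = 3623.5598 rpm, dir flips to +; running = +3623.5598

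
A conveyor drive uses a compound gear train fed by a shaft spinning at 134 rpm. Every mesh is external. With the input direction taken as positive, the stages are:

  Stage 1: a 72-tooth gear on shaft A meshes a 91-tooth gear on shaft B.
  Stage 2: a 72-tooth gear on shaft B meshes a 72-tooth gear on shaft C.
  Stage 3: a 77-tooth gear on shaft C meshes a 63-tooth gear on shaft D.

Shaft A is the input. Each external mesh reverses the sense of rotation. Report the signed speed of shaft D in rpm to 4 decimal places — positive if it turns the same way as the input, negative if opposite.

-129.5824 rpm (opposite to input, |ω| = 129.5824 rpm)

Stage 1 [72T→91T]: ω = 134.0000×72/91 = 106.0220 rpm, dir flips to −; running = −106.0220
Stage 2 [72T→72T]: ω = 106.0220×72/72 = 106.0220 rpm, dir flips to +; running = +106.0220
Stage 3 [77T→63T]: ω = 106.0220×77/63 = 129.5824 rpm, dir flips to −; running = −129.5824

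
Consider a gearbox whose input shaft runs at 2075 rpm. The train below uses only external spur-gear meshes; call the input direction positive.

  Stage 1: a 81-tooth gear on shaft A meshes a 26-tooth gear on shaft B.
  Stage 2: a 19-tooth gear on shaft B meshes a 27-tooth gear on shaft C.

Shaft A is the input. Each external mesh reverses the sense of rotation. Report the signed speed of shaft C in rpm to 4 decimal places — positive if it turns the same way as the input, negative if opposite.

+4549.0385 rpm (same as input, |ω| = 4549.0385 rpm)

Stage 1 [81T→26T]: ω = 2075.0000×81/26 = 6464.4231 rpm, dir flips to −; running = −6464.4231
Stage 2 [19T→27T]: ω = 6464.4231×19/27 = 4549.0385 rpm, dir flips to +; running = +4549.0385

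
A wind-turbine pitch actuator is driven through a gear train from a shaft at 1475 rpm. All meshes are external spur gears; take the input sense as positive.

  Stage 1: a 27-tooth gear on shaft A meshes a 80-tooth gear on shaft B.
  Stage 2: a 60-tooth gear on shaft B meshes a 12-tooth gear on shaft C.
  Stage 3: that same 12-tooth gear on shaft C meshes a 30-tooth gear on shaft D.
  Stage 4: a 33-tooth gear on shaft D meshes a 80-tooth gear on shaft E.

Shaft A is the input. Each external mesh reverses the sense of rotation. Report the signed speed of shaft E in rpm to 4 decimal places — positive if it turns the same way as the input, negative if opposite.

+410.6953 rpm (same as input, |ω| = 410.6953 rpm)

Stage 1 [27T→80T]: ω = 1475.0000×27/80 = 497.8125 rpm, dir flips to −; running = −497.8125
Stage 2 [60T→12T]: ω = 497.8125×60/12 = 2489.0625 rpm, dir flips to +; running = +2489.0625
Stage 3 [12T→30T]: ω = 2489.0625×12/30 = 995.6250 rpm, dir flips to −; running = −995.6250
Stage 4 [33T→80T]: ω = 995.6250×33/80 = 410.6953 rpm, dir flips to +; running = +410.6953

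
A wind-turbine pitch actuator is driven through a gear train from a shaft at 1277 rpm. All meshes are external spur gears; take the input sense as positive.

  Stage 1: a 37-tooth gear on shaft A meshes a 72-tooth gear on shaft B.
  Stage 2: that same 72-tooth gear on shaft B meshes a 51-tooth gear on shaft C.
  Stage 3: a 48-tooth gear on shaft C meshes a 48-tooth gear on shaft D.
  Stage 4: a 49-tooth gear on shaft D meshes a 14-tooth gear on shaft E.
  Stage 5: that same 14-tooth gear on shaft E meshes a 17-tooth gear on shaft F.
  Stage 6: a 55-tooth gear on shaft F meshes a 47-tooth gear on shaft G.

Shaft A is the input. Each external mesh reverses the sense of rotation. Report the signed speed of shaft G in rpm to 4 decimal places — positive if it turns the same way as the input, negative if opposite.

Stage 1 [37T→72T]: ω = 1277.0000×37/72 = 656.2361 rpm, dir flips to −; running = −656.2361
Stage 2 [72T→51T]: ω = 656.2361×72/51 = 926.4510 rpm, dir flips to +; running = +926.4510
Stage 3 [48T→48T]: ω = 926.4510×48/48 = 926.4510 rpm, dir flips to −; running = −926.4510
Stage 4 [49T→14T]: ω = 926.4510×49/14 = 3242.5784 rpm, dir flips to +; running = +3242.5784
Stage 5 [14T→17T]: ω = 3242.5784×14/17 = 2670.3587 rpm, dir flips to −; running = −2670.3587
Stage 6 [55T→47T]: ω = 2670.3587×55/47 = 3124.8879 rpm, dir flips to +; running = +3124.8879

+3124.8879 rpm (same as input, |ω| = 3124.8879 rpm)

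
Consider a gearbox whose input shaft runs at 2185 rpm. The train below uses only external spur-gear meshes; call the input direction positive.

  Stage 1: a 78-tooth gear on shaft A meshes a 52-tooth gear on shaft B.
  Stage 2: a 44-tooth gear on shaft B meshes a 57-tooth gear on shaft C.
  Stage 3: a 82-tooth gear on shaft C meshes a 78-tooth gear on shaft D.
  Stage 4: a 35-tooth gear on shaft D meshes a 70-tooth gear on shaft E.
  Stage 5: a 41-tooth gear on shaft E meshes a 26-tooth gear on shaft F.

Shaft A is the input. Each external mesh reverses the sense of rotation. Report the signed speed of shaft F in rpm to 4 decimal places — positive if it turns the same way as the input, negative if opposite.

-2097.1055 rpm (opposite to input, |ω| = 2097.1055 rpm)

Stage 1 [78T→52T]: ω = 2185.0000×78/52 = 3277.5000 rpm, dir flips to −; running = −3277.5000
Stage 2 [44T→57T]: ω = 3277.5000×44/57 = 2530.0000 rpm, dir flips to +; running = +2530.0000
Stage 3 [82T→78T]: ω = 2530.0000×82/78 = 2659.7436 rpm, dir flips to −; running = −2659.7436
Stage 4 [35T→70T]: ω = 2659.7436×35/70 = 1329.8718 rpm, dir flips to +; running = +1329.8718
Stage 5 [41T→26T]: ω = 1329.8718×41/26 = 2097.1055 rpm, dir flips to −; running = −2097.1055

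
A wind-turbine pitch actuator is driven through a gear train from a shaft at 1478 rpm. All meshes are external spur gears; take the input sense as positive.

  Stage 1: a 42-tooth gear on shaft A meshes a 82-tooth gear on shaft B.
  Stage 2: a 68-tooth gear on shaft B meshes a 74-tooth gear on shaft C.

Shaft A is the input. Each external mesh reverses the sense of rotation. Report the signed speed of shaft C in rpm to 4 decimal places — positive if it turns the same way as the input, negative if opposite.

Stage 1 [42T→82T]: ω = 1478.0000×42/82 = 757.0244 rpm, dir flips to −; running = −757.0244
Stage 2 [68T→74T]: ω = 757.0244×68/74 = 695.6440 rpm, dir flips to +; running = +695.6440

+695.6440 rpm (same as input, |ω| = 695.6440 rpm)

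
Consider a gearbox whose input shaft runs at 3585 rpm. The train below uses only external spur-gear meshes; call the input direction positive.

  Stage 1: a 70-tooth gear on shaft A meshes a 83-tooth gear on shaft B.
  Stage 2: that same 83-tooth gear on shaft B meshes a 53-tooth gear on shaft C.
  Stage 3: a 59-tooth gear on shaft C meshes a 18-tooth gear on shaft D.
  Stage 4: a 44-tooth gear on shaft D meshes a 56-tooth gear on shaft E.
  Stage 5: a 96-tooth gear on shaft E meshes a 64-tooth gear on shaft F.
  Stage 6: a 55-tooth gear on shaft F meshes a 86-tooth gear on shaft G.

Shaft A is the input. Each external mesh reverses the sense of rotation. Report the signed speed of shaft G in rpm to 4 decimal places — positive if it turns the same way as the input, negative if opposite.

+11697.9829 rpm (same as input, |ω| = 11697.9829 rpm)

Stage 1 [70T→83T]: ω = 3585.0000×70/83 = 3023.4940 rpm, dir flips to −; running = −3023.4940
Stage 2 [83T→53T]: ω = 3023.4940×83/53 = 4734.9057 rpm, dir flips to +; running = +4734.9057
Stage 3 [59T→18T]: ω = 4734.9057×59/18 = 15519.9686 rpm, dir flips to −; running = −15519.9686
Stage 4 [44T→56T]: ω = 15519.9686×44/56 = 12194.2610 rpm, dir flips to +; running = +12194.2610
Stage 5 [96T→64T]: ω = 12194.2610×96/64 = 18291.3915 rpm, dir flips to −; running = −18291.3915
Stage 6 [55T→86T]: ω = 18291.3915×55/86 = 11697.9829 rpm, dir flips to +; running = +11697.9829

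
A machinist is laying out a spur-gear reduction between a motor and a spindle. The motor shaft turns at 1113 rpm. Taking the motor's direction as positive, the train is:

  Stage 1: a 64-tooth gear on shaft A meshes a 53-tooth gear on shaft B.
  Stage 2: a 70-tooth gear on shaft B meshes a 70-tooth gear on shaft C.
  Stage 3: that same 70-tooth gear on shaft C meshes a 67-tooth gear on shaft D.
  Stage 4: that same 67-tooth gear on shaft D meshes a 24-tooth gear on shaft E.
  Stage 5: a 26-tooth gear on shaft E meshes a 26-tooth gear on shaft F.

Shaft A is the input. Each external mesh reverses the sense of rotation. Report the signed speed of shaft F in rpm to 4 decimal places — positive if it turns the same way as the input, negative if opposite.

Stage 1 [64T→53T]: ω = 1113.0000×64/53 = 1344.0000 rpm, dir flips to −; running = −1344.0000
Stage 2 [70T→70T]: ω = 1344.0000×70/70 = 1344.0000 rpm, dir flips to +; running = +1344.0000
Stage 3 [70T→67T]: ω = 1344.0000×70/67 = 1404.1791 rpm, dir flips to −; running = −1404.1791
Stage 4 [67T→24T]: ω = 1404.1791×67/24 = 3920.0000 rpm, dir flips to +; running = +3920.0000
Stage 5 [26T→26T]: ω = 3920.0000×26/26 = 3920.0000 rpm, dir flips to −; running = −3920.0000

-3920.0000 rpm (opposite to input, |ω| = 3920.0000 rpm)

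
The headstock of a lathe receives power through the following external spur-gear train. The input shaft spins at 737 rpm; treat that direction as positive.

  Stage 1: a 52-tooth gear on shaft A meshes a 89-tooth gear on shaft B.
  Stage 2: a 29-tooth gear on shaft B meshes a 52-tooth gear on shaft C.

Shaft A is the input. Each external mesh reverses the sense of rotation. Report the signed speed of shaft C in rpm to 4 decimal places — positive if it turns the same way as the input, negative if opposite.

+240.1461 rpm (same as input, |ω| = 240.1461 rpm)

Stage 1 [52T→89T]: ω = 737.0000×52/89 = 430.6067 rpm, dir flips to −; running = −430.6067
Stage 2 [29T→52T]: ω = 430.6067×29/52 = 240.1461 rpm, dir flips to +; running = +240.1461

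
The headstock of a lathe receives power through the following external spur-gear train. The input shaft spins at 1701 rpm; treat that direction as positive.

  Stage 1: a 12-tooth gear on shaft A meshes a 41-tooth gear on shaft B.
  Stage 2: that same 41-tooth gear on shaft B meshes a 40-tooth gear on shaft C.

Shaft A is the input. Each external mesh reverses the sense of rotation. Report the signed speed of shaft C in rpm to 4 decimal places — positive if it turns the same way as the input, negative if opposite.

Stage 1 [12T→41T]: ω = 1701.0000×12/41 = 497.8537 rpm, dir flips to −; running = −497.8537
Stage 2 [41T→40T]: ω = 497.8537×41/40 = 510.3000 rpm, dir flips to +; running = +510.3000

+510.3000 rpm (same as input, |ω| = 510.3000 rpm)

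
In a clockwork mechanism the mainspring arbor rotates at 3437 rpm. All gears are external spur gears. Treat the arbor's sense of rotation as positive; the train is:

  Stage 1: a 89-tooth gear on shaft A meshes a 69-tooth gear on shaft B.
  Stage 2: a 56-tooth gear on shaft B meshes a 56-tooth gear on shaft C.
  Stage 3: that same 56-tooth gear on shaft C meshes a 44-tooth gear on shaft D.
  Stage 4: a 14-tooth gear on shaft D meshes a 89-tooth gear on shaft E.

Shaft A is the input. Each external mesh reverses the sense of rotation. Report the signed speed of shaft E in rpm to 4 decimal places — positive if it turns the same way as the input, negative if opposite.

+887.5520 rpm (same as input, |ω| = 887.5520 rpm)

Stage 1 [89T→69T]: ω = 3437.0000×89/69 = 4433.2319 rpm, dir flips to −; running = −4433.2319
Stage 2 [56T→56T]: ω = 4433.2319×56/56 = 4433.2319 rpm, dir flips to +; running = +4433.2319
Stage 3 [56T→44T]: ω = 4433.2319×56/44 = 5642.2951 rpm, dir flips to −; running = −5642.2951
Stage 4 [14T→89T]: ω = 5642.2951×14/89 = 887.5520 rpm, dir flips to +; running = +887.5520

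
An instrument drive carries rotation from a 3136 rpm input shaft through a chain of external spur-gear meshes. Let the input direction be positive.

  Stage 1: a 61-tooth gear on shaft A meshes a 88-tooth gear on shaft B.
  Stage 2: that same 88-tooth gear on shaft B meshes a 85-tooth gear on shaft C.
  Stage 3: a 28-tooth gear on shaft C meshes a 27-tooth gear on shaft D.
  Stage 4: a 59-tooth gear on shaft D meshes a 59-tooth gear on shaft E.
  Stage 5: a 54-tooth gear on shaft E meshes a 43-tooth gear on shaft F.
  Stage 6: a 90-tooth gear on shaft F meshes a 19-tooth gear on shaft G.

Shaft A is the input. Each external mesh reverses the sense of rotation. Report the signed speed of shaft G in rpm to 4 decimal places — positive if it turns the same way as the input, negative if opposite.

Stage 1 [61T→88T]: ω = 3136.0000×61/88 = 2173.8182 rpm, dir flips to −; running = −2173.8182
Stage 2 [88T→85T]: ω = 2173.8182×88/85 = 2250.5412 rpm, dir flips to +; running = +2250.5412
Stage 3 [28T→27T]: ω = 2250.5412×28/27 = 2333.8946 rpm, dir flips to −; running = −2333.8946
Stage 4 [59T→59T]: ω = 2333.8946×59/59 = 2333.8946 rpm, dir flips to +; running = +2333.8946
Stage 5 [54T→43T]: ω = 2333.8946×54/43 = 2930.9373 rpm, dir flips to −; running = −2930.9373
Stage 6 [90T→19T]: ω = 2930.9373×90/19 = 13883.3874 rpm, dir flips to +; running = +13883.3874

+13883.3874 rpm (same as input, |ω| = 13883.3874 rpm)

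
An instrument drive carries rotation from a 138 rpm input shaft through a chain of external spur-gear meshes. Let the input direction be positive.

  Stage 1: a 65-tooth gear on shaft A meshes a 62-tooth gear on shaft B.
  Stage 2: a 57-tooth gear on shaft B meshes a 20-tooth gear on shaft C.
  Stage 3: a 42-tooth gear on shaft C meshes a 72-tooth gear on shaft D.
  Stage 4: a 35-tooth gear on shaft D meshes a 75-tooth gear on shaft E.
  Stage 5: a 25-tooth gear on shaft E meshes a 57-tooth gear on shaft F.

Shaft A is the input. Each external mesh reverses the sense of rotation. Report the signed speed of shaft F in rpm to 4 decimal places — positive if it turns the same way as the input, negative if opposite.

Stage 1 [65T→62T]: ω = 138.0000×65/62 = 144.6774 rpm, dir flips to −; running = −144.6774
Stage 2 [57T→20T]: ω = 144.6774×57/20 = 412.3306 rpm, dir flips to +; running = +412.3306
Stage 3 [42T→72T]: ω = 412.3306×42/72 = 240.5262 rpm, dir flips to −; running = −240.5262
Stage 4 [35T→75T]: ω = 240.5262×35/75 = 112.2456 rpm, dir flips to +; running = +112.2456
Stage 5 [25T→57T]: ω = 112.2456×25/57 = 49.2305 rpm, dir flips to −; running = −49.2305

-49.2305 rpm (opposite to input, |ω| = 49.2305 rpm)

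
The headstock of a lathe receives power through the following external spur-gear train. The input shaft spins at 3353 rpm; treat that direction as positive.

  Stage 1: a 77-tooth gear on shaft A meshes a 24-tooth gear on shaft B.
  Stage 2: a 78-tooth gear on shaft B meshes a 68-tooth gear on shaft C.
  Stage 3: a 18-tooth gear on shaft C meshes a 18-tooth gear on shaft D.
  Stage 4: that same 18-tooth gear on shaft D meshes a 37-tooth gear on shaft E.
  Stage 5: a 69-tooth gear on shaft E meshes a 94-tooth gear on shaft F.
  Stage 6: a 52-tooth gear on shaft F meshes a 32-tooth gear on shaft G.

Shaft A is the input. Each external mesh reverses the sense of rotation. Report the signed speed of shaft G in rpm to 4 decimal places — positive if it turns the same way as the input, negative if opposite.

Stage 1 [77T→24T]: ω = 3353.0000×77/24 = 10757.5417 rpm, dir flips to −; running = −10757.5417
Stage 2 [78T→68T]: ω = 10757.5417×78/68 = 12339.5331 rpm, dir flips to +; running = +12339.5331
Stage 3 [18T→18T]: ω = 12339.5331×18/18 = 12339.5331 rpm, dir flips to −; running = −12339.5331
Stage 4 [18T→37T]: ω = 12339.5331×18/37 = 6003.0161 rpm, dir flips to +; running = +6003.0161
Stage 5 [69T→94T]: ω = 6003.0161×69/94 = 4406.4693 rpm, dir flips to −; running = −4406.4693
Stage 6 [52T→32T]: ω = 4406.4693×52/32 = 7160.5126 rpm, dir flips to +; running = +7160.5126

+7160.5126 rpm (same as input, |ω| = 7160.5126 rpm)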